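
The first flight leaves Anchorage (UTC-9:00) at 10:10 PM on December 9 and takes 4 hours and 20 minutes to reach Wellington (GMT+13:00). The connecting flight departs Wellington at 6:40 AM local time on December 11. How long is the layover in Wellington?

Convert departure to UTC: 10:10 PM + 9:00 = 7:10 AM UTC on Dec 10.
Add 4 hours and 20 minutes flight time → 11:30 AM UTC.
Wellington is UTC+13:00, so local arrival = 11:30 AM + 13:00 = 12:30 AM on Dec 11.
Layover = 6:40 AM − 12:30 AM = 6 hours 10 minutes.

6 hours 10 minutes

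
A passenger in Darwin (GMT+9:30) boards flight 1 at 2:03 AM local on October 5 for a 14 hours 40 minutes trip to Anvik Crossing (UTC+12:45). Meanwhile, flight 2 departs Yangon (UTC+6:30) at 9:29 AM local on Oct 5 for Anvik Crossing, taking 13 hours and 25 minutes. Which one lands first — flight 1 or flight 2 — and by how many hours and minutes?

Flight 1 in UTC: 2:03 AM − 9:30 = 4:33 PM on Oct 4.
+14 hours and 40 minutes → arrive 7:13 AM UTC on Oct 5.
Flight 2 in UTC: 9:29 AM − 6:30 = 2:59 AM on Oct 5.
+13 hours 25 minutes → arrive 4:24 PM UTC on Oct 5.
Flight 1 lands earlier by 9 hours 11 minutes.

the first, by 9 hours 11 minutes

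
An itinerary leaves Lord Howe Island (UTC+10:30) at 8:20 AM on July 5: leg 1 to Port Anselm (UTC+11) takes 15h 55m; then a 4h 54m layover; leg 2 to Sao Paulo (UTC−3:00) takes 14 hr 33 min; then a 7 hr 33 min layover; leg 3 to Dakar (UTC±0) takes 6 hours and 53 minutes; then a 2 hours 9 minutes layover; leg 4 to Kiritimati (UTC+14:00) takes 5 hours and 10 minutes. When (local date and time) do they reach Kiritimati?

Convert departure to UTC: 8:20 AM − 10:30 = 9:50 PM UTC on Jul 4.
Add 15 hours 55 minutes leg 1 → 1:45 PM UTC (Jul 5).
Add 4 hours 54 minutes layover in Port Anselm → 6:39 PM UTC.
Add 14 hours 33 minutes leg 2 → 9:12 AM UTC (Jul 6).
Add 7 hours and 33 minutes layover in Sao Paulo → 4:45 PM UTC.
Add 6 hours 53 minutes leg 3 → 11:38 PM UTC.
Add 2 hours 9 minutes layover in Dakar → 1:47 AM UTC (Jul 7).
Add 5 hours and 10 minutes leg 4 → 6:57 AM UTC.
Kiritimati is UTC+14:00, so local arrival = 6:57 AM + 14:00 = 8:57 PM on Jul 7.

8:57 PM on July 7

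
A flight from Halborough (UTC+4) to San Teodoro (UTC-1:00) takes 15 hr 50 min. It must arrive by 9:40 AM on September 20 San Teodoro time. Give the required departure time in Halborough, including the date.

10:50 PM on September 19

Target arrival in UTC: 9:40 AM + 1:00 = 10:40 AM on Sep 20.
Subtract 15 hours and 50 minutes → departure 6:50 PM UTC on Sep 19.
Halborough is UTC+4:00: 6:50 PM + 4:00 = 10:50 PM on Sep 19.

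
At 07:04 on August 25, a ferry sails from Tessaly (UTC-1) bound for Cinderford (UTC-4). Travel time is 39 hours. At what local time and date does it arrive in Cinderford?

Convert departure to UTC: 07:04 + 1:00 = 08:04 UTC on Aug 25.
Add 39 hours travel time → 23:04 UTC (Aug 26).
Cinderford is UTC−4:00, so local arrival = 23:04 − 4:00 = 19:04 on Aug 26.

19:04 on August 26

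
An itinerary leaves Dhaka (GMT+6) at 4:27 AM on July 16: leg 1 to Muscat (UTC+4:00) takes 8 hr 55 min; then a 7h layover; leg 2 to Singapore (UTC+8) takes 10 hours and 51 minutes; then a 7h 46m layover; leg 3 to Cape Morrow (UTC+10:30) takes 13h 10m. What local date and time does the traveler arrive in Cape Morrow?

8:39 AM on July 18

Convert departure to UTC: 4:27 AM − 6:00 = 10:27 PM UTC on Jul 15.
Add 8 hours and 55 minutes leg 1 → 7:22 AM UTC (Jul 16).
Add 7 hours layover in Muscat → 2:22 PM UTC.
Add 10 hours 51 minutes leg 2 → 1:13 AM UTC (Jul 17).
Add 7 hours 46 minutes layover in Singapore → 8:59 AM UTC.
Add 13 hours 10 minutes leg 3 → 10:09 PM UTC.
Cape Morrow is UTC+10:30, so local arrival = 10:09 PM + 10:30 = 8:39 AM on Jul 18.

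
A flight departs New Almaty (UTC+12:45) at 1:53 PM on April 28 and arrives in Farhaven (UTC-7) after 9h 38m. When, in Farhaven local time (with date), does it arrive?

3:46 AM on April 28

Convert departure to UTC: 1:53 PM − 12:45 = 1:08 AM UTC on Apr 28.
Add 9 hours and 38 minutes travel time → 10:46 AM UTC.
Farhaven is UTC−7:00, so local arrival = 10:46 AM − 7:00 = 3:46 AM on Apr 28.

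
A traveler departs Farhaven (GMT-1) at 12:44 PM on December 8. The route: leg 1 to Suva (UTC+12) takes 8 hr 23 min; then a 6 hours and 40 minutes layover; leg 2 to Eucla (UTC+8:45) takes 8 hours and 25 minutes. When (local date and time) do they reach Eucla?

9:57 PM on December 9

Convert departure to UTC: 12:44 PM + 1:00 = 1:44 PM UTC on Dec 8.
Add 8 hours and 23 minutes leg 1 → 10:07 PM UTC.
Add 6 hours and 40 minutes layover in Suva → 4:47 AM UTC (Dec 9).
Add 8 hours and 25 minutes leg 2 → 1:12 PM UTC.
Eucla is UTC+8:45, so local arrival = 1:12 PM + 8:45 = 9:57 PM on Dec 9.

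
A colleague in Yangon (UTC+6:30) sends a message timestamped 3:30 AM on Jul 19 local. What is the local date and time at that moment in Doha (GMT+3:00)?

12:00 AM on Jul 19

In UTC: 3:30 AM − 6:30 = 9:00 PM on Jul 18.
Doha is UTC+3:00: 9:00 PM + 3:00 = 12:00 AM on Jul 19.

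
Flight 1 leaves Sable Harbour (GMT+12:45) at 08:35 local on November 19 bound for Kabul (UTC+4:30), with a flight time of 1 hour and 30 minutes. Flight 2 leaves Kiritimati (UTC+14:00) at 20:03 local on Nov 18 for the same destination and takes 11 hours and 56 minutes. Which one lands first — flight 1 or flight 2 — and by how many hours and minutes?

the second, by 3 hours 21 minutes

Flight 1 in UTC: 08:35 − 12:45 = 19:50 on Nov 18.
+1 hour and 30 minutes → arrive 21:20 UTC on Nov 18.
Flight 2 in UTC: 20:03 − 14:00 = 06:03 on Nov 18.
+11 hours and 56 minutes → arrive 17:59 UTC on Nov 18.
Flight 2 lands earlier by 3 hours 21 minutes.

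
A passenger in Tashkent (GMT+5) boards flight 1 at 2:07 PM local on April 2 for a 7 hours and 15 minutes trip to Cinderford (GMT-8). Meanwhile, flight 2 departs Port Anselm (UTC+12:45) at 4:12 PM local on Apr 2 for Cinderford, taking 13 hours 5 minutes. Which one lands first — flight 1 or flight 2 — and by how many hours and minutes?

the first, by 10 minutes

Flight 1 in UTC: 2:07 PM − 5:00 = 9:07 AM on Apr 2.
+7 hours 15 minutes → arrive 4:22 PM UTC on Apr 2.
Flight 2 in UTC: 4:12 PM − 12:45 = 3:27 AM on Apr 2.
+13 hours and 5 minutes → arrive 4:32 PM UTC on Apr 2.
Flight 1 lands earlier by 10 minutes.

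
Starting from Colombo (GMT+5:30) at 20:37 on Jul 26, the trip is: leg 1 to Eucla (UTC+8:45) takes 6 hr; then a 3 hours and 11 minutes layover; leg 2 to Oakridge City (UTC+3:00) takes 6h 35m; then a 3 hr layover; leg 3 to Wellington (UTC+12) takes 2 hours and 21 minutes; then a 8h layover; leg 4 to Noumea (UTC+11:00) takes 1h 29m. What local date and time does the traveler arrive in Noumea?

08:43 on July 28

Convert departure to UTC: 20:37 − 5:30 = 15:07 UTC on Jul 26.
Add 6 hours leg 1 → 21:07 UTC.
Add 3 hours 11 minutes layover in Eucla → 00:18 UTC (Jul 27).
Add 6 hours 35 minutes leg 2 → 06:53 UTC.
Add 3 hours layover in Oakridge City → 09:53 UTC.
Add 2 hours and 21 minutes leg 3 → 12:14 UTC.
Add 8 hours layover in Wellington → 20:14 UTC.
Add 1 hour 29 minutes leg 4 → 21:43 UTC.
Noumea is UTC+11:00, so local arrival = 21:43 + 11:00 = 08:43 on Jul 28.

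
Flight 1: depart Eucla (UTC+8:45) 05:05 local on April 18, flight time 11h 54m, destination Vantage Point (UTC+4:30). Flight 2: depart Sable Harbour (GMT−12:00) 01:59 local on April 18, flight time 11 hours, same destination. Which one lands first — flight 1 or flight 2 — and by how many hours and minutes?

the first, by 16 hours 45 minutes

Flight 1 in UTC: 05:05 − 8:45 = 20:20 on Apr 17.
+11 hours 54 minutes → arrive 08:14 UTC on Apr 18.
Flight 2 in UTC: 01:59 + 12:00 = 13:59 on Apr 18.
+11 hours → arrive 00:59 UTC on Apr 19.
Flight 1 lands earlier by 16 hours 45 minutes.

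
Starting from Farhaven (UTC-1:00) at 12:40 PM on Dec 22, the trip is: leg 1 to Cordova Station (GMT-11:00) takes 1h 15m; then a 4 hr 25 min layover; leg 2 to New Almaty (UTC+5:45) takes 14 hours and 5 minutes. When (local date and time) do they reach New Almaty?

Convert departure to UTC: 12:40 PM + 1:00 = 1:40 PM UTC on Dec 22.
Add 1 hour 15 minutes leg 1 → 2:55 PM UTC.
Add 4 hours 25 minutes layover in Cordova Station → 7:20 PM UTC.
Add 14 hours 5 minutes leg 2 → 9:25 AM UTC (Dec 23).
New Almaty is UTC+5:45, so local arrival = 9:25 AM + 5:45 = 3:10 PM on Dec 23.

3:10 PM on December 23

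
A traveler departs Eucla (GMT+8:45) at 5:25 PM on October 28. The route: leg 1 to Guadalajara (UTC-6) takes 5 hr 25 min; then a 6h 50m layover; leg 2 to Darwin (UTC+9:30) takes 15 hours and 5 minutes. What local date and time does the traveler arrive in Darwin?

Convert departure to UTC: 5:25 PM − 8:45 = 8:40 AM UTC on Oct 28.
Add 5 hours and 25 minutes leg 1 → 2:05 PM UTC.
Add 6 hours 50 minutes layover in Guadalajara → 8:55 PM UTC.
Add 15 hours 5 minutes leg 2 → 12:00 PM UTC (Oct 29).
Darwin is UTC+9:30, so local arrival = 12:00 PM + 9:30 = 9:30 PM on Oct 29.

9:30 PM on October 29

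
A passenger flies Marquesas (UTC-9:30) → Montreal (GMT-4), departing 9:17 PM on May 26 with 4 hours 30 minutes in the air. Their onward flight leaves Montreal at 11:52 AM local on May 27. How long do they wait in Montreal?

Convert departure to UTC: 9:17 PM + 9:30 = 6:47 AM UTC on May 27.
Add 4 hours and 30 minutes flight time → 11:17 AM UTC.
Montreal is UTC−4:00, so local arrival = 11:17 AM − 4:00 = 7:17 AM on May 27.
Layover = 11:52 AM − 7:17 AM = 4 hours 35 minutes.

4 hours 35 minutes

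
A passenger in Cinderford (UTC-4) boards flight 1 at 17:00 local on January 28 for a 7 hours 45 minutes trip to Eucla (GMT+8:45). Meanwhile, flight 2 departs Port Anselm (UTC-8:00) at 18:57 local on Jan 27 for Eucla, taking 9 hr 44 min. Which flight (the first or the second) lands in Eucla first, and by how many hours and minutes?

Flight 1 in UTC: 17:00 + 4:00 = 21:00 on Jan 28.
+7 hours and 45 minutes → arrive 04:45 UTC on Jan 29.
Flight 2 in UTC: 18:57 + 8:00 = 02:57 on Jan 28.
+9 hours 44 minutes → arrive 12:41 UTC on Jan 28.
Flight 2 lands earlier by 16 hours 4 minutes.

the second, by 16 hours 4 minutes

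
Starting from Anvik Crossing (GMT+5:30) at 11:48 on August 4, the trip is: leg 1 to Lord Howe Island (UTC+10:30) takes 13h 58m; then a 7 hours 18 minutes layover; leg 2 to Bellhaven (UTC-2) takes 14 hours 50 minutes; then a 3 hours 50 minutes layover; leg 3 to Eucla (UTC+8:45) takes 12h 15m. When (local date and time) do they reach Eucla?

19:14 on Aug 6

Convert departure to UTC: 11:48 − 5:30 = 06:18 UTC on Aug 4.
Add 13 hours and 58 minutes leg 1 → 20:16 UTC.
Add 7 hours 18 minutes layover in Lord Howe Island → 03:34 UTC (Aug 5).
Add 14 hours 50 minutes leg 2 → 18:24 UTC.
Add 3 hours 50 minutes layover in Bellhaven → 22:14 UTC.
Add 12 hours and 15 minutes leg 3 → 10:29 UTC (Aug 6).
Eucla is UTC+8:45, so local arrival = 10:29 + 8:45 = 19:14 on Aug 6.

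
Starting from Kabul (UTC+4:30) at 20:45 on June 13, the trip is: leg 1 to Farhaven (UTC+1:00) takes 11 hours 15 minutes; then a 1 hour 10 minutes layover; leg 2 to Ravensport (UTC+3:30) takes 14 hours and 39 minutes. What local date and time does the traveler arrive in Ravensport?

Convert departure to UTC: 20:45 − 4:30 = 16:15 UTC on Jun 13.
Add 11 hours and 15 minutes leg 1 → 03:30 UTC (Jun 14).
Add 1 hour 10 minutes layover in Farhaven → 04:40 UTC.
Add 14 hours 39 minutes leg 2 → 19:19 UTC.
Ravensport is UTC+3:30, so local arrival = 19:19 + 3:30 = 22:49 on Jun 14.

22:49 on June 14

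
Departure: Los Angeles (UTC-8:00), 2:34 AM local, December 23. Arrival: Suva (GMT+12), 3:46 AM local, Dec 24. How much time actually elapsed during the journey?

5 hours 12 minutes

Departure in UTC: 2:34 AM + 8:00 = 10:34 AM on Dec 23.
Arrival in UTC: 3:46 AM − 12:00 = 3:46 PM on Dec 23.
Elapsed = 3:46 PM − 10:34 AM = 5 hours 12 minutes.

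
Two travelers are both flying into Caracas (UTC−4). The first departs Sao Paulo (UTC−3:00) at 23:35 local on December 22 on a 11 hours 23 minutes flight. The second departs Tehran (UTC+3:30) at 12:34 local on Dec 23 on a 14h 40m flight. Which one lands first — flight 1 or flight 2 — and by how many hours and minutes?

the first, by 9 hours 46 minutes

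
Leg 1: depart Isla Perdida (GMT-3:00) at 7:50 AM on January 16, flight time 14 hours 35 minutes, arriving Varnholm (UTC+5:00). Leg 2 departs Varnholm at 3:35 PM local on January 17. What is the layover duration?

Convert departure to UTC: 7:50 AM + 3:00 = 10:50 AM UTC on Jan 16.
Add 14 hours and 35 minutes flight time → 1:25 AM UTC (Jan 17).
Varnholm is UTC+5:00, so local arrival = 1:25 AM + 5:00 = 6:25 AM on Jan 17.
Layover = 3:35 PM − 6:25 AM = 9 hours 10 minutes.

9 hours 10 minutes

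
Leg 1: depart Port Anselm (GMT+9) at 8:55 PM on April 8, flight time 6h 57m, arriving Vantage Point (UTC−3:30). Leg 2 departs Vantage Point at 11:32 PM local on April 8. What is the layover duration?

8 hours 10 minutes

Convert departure to UTC: 8:55 PM − 9:00 = 11:55 AM UTC on Apr 8.
Add 6 hours 57 minutes flight time → 6:52 PM UTC.
Vantage Point is UTC−3:30, so local arrival = 6:52 PM − 3:30 = 3:22 PM on Apr 8.
Layover = 11:32 PM − 3:22 PM = 8 hours 10 minutes.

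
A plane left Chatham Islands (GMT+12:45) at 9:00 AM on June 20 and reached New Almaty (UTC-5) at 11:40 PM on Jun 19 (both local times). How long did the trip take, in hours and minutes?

Departure in UTC: 9:00 AM − 12:45 = 8:15 PM on Jun 19.
Arrival in UTC: 11:40 PM + 5:00 = 4:40 AM on Jun 20.
Elapsed = 4:40 AM − 8:15 PM (+1 day) = 8 hours 25 minutes.

8 hours 25 minutes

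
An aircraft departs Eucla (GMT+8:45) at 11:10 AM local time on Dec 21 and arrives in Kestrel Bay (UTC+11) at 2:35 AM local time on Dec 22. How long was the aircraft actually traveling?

Departure in UTC: 11:10 AM − 8:45 = 2:25 AM on Dec 21.
Arrival in UTC: 2:35 AM − 11:00 = 3:35 PM on Dec 21.
Elapsed = 3:35 PM − 2:25 AM = 13 hours 10 minutes.

13 hours 10 minutes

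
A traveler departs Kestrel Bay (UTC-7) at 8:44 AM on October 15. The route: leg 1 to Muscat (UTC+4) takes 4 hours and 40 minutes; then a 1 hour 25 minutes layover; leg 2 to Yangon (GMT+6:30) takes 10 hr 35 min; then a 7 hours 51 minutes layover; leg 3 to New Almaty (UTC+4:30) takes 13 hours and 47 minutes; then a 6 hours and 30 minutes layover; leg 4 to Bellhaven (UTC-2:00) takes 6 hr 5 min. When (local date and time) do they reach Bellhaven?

4:37 PM on Oct 17

Convert departure to UTC: 8:44 AM + 7:00 = 3:44 PM UTC on Oct 15.
Add 4 hours and 40 minutes leg 1 → 8:24 PM UTC.
Add 1 hour 25 minutes layover in Muscat → 9:49 PM UTC.
Add 10 hours 35 minutes leg 2 → 8:24 AM UTC (Oct 16).
Add 7 hours 51 minutes layover in Yangon → 4:15 PM UTC.
Add 13 hours 47 minutes leg 3 → 6:02 AM UTC (Oct 17).
Add 6 hours 30 minutes layover in New Almaty → 12:32 PM UTC.
Add 6 hours and 5 minutes leg 4 → 6:37 PM UTC.
Bellhaven is UTC−2:00, so local arrival = 6:37 PM − 2:00 = 4:37 PM on Oct 17.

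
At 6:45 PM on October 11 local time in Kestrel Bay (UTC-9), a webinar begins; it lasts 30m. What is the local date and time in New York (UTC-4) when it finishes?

New York is 5:00 ahead of Kestrel Bay.
After 30 minutes it is 7:15 PM in Kestrel Bay.
Shift by the zone difference: 7:15 PM + 5:00 = 12:15 AM on Oct 12 in New York.

12:15 AM on Oct 12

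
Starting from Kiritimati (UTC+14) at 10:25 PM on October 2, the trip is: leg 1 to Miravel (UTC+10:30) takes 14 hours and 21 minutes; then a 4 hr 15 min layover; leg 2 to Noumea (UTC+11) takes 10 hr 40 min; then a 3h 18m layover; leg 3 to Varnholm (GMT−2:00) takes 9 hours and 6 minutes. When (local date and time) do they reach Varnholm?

Convert departure to UTC: 10:25 PM − 14:00 = 8:25 AM UTC on Oct 2.
Add 14 hours and 21 minutes leg 1 → 10:46 PM UTC.
Add 4 hours and 15 minutes layover in Miravel → 3:01 AM UTC (Oct 3).
Add 10 hours and 40 minutes leg 2 → 1:41 PM UTC.
Add 3 hours and 18 minutes layover in Noumea → 4:59 PM UTC.
Add 9 hours and 6 minutes leg 3 → 2:05 AM UTC (Oct 4).
Varnholm is UTC−2:00, so local arrival = 2:05 AM − 2:00 = 12:05 AM on Oct 4.

12:05 AM on October 4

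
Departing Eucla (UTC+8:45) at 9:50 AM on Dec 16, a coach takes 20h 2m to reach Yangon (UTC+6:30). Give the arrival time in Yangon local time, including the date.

Yangon is 2:15 behind Eucla.
After 20 hours and 2 minutes it is 5:52 AM (Dec 17) in Eucla.
Shift by the zone difference: 5:52 AM − 2:15 = 3:37 AM on Dec 17 in Yangon.

3:37 AM on Dec 17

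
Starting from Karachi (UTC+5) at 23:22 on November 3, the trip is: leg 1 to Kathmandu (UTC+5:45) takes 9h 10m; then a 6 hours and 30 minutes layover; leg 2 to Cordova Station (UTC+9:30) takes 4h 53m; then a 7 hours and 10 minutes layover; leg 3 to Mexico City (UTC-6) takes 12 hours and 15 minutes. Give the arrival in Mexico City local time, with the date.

04:20 on November 5

Convert departure to UTC: 23:22 − 5:00 = 18:22 UTC on Nov 3.
Add 9 hours 10 minutes leg 1 → 03:32 UTC (Nov 4).
Add 6 hours 30 minutes layover in Kathmandu → 10:02 UTC.
Add 4 hours and 53 minutes leg 2 → 14:55 UTC.
Add 7 hours and 10 minutes layover in Cordova Station → 22:05 UTC.
Add 12 hours 15 minutes leg 3 → 10:20 UTC (Nov 5).
Mexico City is UTC−6:00, so local arrival = 10:20 − 6:00 = 04:20 on Nov 5.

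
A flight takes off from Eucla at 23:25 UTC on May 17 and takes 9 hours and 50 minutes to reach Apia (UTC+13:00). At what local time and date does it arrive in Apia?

Departure is given in UTC: 23:25 on May 17.
Add 9 hours 50 minutes → 09:15 UTC (May 18).
Apia is UTC+13:00: 09:15 + 13:00 = 22:15 on May 18.

22:15 on May 18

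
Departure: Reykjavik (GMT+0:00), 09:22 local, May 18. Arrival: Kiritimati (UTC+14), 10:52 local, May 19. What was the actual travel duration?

11 hours 30 minutes

Departure is already UTC: 09:22 on May 18.
Arrival in UTC: 10:52 − 14:00 = 20:52 on May 18.
Elapsed = 20:52 − 09:22 = 11 hours 30 minutes.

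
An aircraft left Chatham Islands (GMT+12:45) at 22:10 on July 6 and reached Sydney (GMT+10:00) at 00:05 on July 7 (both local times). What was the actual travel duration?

Departure in UTC: 22:10 − 12:45 = 09:25 on Jul 6.
Arrival in UTC: 00:05 − 10:00 = 14:05 on Jul 6.
Elapsed = 14:05 − 09:25 = 4 hours 40 minutes.

4 hours 40 minutes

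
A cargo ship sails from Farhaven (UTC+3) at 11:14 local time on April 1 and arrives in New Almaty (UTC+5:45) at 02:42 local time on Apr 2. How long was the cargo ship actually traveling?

Departure in UTC: 11:14 − 3:00 = 08:14 on Apr 1.
Arrival in UTC: 02:42 − 5:45 = 20:57 on Apr 1.
Elapsed = 20:57 − 08:14 = 12 hours 43 minutes.

12 hours 43 minutes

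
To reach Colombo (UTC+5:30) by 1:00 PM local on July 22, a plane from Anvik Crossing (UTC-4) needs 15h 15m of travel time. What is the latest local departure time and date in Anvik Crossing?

12:15 PM on Jul 21

Target arrival in UTC: 1:00 PM − 5:30 = 7:30 AM on Jul 22.
Subtract 15 hours 15 minutes → departure 4:15 PM UTC on Jul 21.
Anvik Crossing is UTC−4:00: 4:15 PM − 4:00 = 12:15 PM on Jul 21.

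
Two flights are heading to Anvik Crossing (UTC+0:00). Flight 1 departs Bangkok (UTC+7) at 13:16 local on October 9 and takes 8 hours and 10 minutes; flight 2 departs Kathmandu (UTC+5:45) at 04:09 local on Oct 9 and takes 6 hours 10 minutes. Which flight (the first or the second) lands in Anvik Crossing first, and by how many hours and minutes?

the second, by 9 hours 52 minutes

Flight 1 in UTC: 13:16 − 7:00 = 06:16 on Oct 9.
+8 hours and 10 minutes → arrive 14:26 UTC on Oct 9.
Flight 2 in UTC: 04:09 − 5:45 = 22:24 on Oct 8.
+6 hours and 10 minutes → arrive 04:34 UTC on Oct 9.
Flight 2 lands earlier by 9 hours 52 minutes.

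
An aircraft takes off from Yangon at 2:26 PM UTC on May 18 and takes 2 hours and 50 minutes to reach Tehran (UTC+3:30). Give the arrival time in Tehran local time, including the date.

Departure is given in UTC: 2:26 PM on May 18.
Add 2 hours 50 minutes → 5:16 PM UTC.
Tehran is UTC+3:30: 5:16 PM + 3:30 = 8:46 PM on May 18.

8:46 PM on May 18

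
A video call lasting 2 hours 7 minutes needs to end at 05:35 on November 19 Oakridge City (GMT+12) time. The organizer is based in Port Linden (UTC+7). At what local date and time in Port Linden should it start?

Target end time in UTC: 05:35 − 12:00 = 17:35 on Nov 18.
Subtract 2 hours 7 minutes → start 15:28 UTC on Nov 18.
Port Linden is UTC+7:00: 15:28 + 7:00 = 22:28 on Nov 18.

22:28 on November 18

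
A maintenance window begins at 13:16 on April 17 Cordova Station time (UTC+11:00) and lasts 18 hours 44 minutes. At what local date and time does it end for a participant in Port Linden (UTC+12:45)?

Port Linden is 1:45 ahead of Cordova Station.
After 18 hours 44 minutes it is 08:00 (Apr 18) in Cordova Station.
Shift by the zone difference: 08:00 + 1:45 = 09:45 on Apr 18 in Port Linden.

09:45 on April 18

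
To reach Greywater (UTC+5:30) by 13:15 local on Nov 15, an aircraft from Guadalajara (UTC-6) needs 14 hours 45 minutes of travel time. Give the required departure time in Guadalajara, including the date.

11:00 on Nov 14

Target arrival in UTC: 13:15 − 5:30 = 07:45 on Nov 15.
Subtract 14 hours 45 minutes → departure 17:00 UTC on Nov 14.
Guadalajara is UTC−6:00: 17:00 − 6:00 = 11:00 on Nov 14.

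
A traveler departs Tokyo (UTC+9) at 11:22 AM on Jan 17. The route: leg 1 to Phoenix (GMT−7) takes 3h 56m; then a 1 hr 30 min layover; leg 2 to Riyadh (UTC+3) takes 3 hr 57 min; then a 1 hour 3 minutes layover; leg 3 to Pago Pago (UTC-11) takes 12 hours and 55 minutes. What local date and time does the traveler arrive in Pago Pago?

2:43 PM on January 17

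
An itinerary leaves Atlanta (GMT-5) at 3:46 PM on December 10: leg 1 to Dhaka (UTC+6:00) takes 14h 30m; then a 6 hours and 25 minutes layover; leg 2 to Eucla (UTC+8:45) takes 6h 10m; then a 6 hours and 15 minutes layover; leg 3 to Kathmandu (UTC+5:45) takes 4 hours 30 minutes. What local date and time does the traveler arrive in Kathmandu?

Convert departure to UTC: 3:46 PM + 5:00 = 8:46 PM UTC on Dec 10.
Add 14 hours 30 minutes leg 1 → 11:16 AM UTC (Dec 11).
Add 6 hours and 25 minutes layover in Dhaka → 5:41 PM UTC.
Add 6 hours and 10 minutes leg 2 → 11:51 PM UTC.
Add 6 hours 15 minutes layover in Eucla → 6:06 AM UTC (Dec 12).
Add 4 hours 30 minutes leg 3 → 10:36 AM UTC.
Kathmandu is UTC+5:45, so local arrival = 10:36 AM + 5:45 = 4:21 PM on Dec 12.

4:21 PM on December 12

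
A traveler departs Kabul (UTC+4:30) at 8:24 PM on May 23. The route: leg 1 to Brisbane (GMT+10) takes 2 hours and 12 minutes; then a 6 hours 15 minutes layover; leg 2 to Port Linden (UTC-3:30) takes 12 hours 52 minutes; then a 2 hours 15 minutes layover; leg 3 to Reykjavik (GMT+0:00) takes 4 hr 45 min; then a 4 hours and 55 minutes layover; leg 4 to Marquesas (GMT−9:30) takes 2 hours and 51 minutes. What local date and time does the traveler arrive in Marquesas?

Convert departure to UTC: 8:24 PM − 4:30 = 3:54 PM UTC on May 23.
Add 2 hours 12 minutes leg 1 → 6:06 PM UTC.
Add 6 hours and 15 minutes layover in Brisbane → 12:21 AM UTC (May 24).
Add 12 hours and 52 minutes leg 2 → 1:13 PM UTC.
Add 2 hours and 15 minutes layover in Port Linden → 3:28 PM UTC.
Add 4 hours 45 minutes leg 3 → 8:13 PM UTC.
Add 4 hours 55 minutes layover in Reykjavik → 1:08 AM UTC (May 25).
Add 2 hours and 51 minutes leg 4 → 3:59 AM UTC.
Marquesas is UTC−9:30, so local arrival = 3:59 AM − 9:30 = 6:29 PM on May 24.

6:29 PM on May 24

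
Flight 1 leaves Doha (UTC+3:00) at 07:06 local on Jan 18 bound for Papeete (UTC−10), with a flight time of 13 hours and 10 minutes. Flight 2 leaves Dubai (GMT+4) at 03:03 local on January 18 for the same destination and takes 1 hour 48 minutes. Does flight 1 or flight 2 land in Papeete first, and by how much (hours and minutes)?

Flight 1 in UTC: 07:06 − 3:00 = 04:06 on Jan 18.
+13 hours 10 minutes → arrive 17:16 UTC on Jan 18.
Flight 2 in UTC: 03:03 − 4:00 = 23:03 on Jan 17.
+1 hour and 48 minutes → arrive 00:51 UTC on Jan 18.
Flight 2 lands earlier by 16 hours 25 minutes.

the second, by 16 hours 25 minutes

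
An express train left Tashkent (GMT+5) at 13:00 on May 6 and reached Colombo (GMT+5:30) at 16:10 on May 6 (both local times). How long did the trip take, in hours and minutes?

2 hours 40 minutes

Departure in UTC: 13:00 − 5:00 = 08:00 on May 6.
Arrival in UTC: 16:10 − 5:30 = 10:40 on May 6.
Elapsed = 10:40 − 08:00 = 2 hours 40 minutes.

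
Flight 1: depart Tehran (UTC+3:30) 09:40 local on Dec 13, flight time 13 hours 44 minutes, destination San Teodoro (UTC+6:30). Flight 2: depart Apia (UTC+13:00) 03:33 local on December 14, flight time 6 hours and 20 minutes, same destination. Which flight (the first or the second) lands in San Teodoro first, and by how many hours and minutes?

Flight 1 in UTC: 09:40 − 3:30 = 06:10 on Dec 13.
+13 hours and 44 minutes → arrive 19:54 UTC on Dec 13.
Flight 2 in UTC: 03:33 − 13:00 = 14:33 on Dec 13.
+6 hours and 20 minutes → arrive 20:53 UTC on Dec 13.
Flight 1 lands earlier by 59 minutes.

the first, by 59 minutes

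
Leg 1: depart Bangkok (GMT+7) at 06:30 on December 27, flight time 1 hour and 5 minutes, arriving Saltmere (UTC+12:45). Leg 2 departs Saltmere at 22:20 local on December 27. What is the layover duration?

9 hours

Convert departure to UTC: 06:30 − 7:00 = 23:30 UTC on Dec 26.
Add 1 hour and 5 minutes flight time → 00:35 UTC (Dec 27).
Saltmere is UTC+12:45, so local arrival = 00:35 + 12:45 = 13:20 on Dec 27.
Layover = 22:20 − 13:20 = 9 hours.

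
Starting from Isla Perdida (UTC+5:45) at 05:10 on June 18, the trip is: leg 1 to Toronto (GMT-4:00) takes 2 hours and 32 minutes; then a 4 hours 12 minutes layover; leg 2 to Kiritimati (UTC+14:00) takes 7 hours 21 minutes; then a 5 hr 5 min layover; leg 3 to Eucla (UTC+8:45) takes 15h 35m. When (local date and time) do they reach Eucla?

18:55 on June 19

Convert departure to UTC: 05:10 − 5:45 = 23:25 UTC on Jun 17.
Add 2 hours and 32 minutes leg 1 → 01:57 UTC (Jun 18).
Add 4 hours and 12 minutes layover in Toronto → 06:09 UTC.
Add 7 hours 21 minutes leg 2 → 13:30 UTC.
Add 5 hours 5 minutes layover in Kiritimati → 18:35 UTC.
Add 15 hours 35 minutes leg 3 → 10:10 UTC (Jun 19).
Eucla is UTC+8:45, so local arrival = 10:10 + 8:45 = 18:55 on Jun 19.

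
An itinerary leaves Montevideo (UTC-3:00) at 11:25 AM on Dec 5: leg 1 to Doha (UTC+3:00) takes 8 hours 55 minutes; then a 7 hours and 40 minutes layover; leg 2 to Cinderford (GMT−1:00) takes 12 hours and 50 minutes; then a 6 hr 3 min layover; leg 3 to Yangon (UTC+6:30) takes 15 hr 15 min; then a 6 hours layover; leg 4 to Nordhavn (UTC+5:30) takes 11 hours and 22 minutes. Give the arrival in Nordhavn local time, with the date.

Convert departure to UTC: 11:25 AM + 3:00 = 2:25 PM UTC on Dec 5.
Add 8 hours and 55 minutes leg 1 → 11:20 PM UTC.
Add 7 hours and 40 minutes layover in Doha → 7:00 AM UTC (Dec 6).
Add 12 hours and 50 minutes leg 2 → 7:50 PM UTC.
Add 6 hours 3 minutes layover in Cinderford → 1:53 AM UTC (Dec 7).
Add 15 hours and 15 minutes leg 3 → 5:08 PM UTC.
Add 6 hours layover in Yangon → 11:08 PM UTC.
Add 11 hours 22 minutes leg 4 → 10:30 AM UTC (Dec 8).
Nordhavn is UTC+5:30, so local arrival = 10:30 AM + 5:30 = 4:00 PM on Dec 8.

4:00 PM on December 8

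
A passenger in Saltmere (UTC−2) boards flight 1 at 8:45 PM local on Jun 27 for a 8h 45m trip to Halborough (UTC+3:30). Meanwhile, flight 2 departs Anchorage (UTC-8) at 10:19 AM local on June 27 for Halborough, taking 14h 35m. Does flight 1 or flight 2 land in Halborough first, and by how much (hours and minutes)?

the first, by 1 hour 24 minutes

Flight 1 in UTC: 8:45 PM + 2:00 = 10:45 PM on Jun 27.
+8 hours and 45 minutes → arrive 7:30 AM UTC on Jun 28.
Flight 2 in UTC: 10:19 AM + 8:00 = 6:19 PM on Jun 27.
+14 hours and 35 minutes → arrive 8:54 AM UTC on Jun 28.
Flight 1 lands earlier by 1 hour 24 minutes.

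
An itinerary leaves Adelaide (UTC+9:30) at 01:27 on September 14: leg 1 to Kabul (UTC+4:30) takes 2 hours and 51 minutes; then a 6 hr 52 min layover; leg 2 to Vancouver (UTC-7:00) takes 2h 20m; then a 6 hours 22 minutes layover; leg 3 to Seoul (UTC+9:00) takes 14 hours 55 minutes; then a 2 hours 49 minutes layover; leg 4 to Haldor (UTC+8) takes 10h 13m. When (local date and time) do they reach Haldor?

22:19 on September 15

Convert departure to UTC: 01:27 − 9:30 = 15:57 UTC on Sep 13.
Add 2 hours and 51 minutes leg 1 → 18:48 UTC.
Add 6 hours 52 minutes layover in Kabul → 01:40 UTC (Sep 14).
Add 2 hours and 20 minutes leg 2 → 04:00 UTC.
Add 6 hours 22 minutes layover in Vancouver → 10:22 UTC.
Add 14 hours 55 minutes leg 3 → 01:17 UTC (Sep 15).
Add 2 hours and 49 minutes layover in Seoul → 04:06 UTC.
Add 10 hours 13 minutes leg 4 → 14:19 UTC.
Haldor is UTC+8:00, so local arrival = 14:19 + 8:00 = 22:19 on Sep 15.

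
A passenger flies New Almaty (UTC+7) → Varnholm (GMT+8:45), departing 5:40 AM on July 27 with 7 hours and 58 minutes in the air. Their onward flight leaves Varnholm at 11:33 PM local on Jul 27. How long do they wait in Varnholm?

Convert departure to UTC: 5:40 AM − 7:00 = 10:40 PM UTC on Jul 26.
Add 7 hours and 58 minutes flight time → 6:38 AM UTC (Jul 27).
Varnholm is UTC+8:45, so local arrival = 6:38 AM + 8:45 = 3:23 PM on Jul 27.
Layover = 11:33 PM − 3:23 PM = 8 hours 10 minutes.

8 hours 10 minutes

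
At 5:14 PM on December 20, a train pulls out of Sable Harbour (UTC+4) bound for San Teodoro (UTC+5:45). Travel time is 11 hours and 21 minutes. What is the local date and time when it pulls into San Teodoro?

6:20 AM on Dec 21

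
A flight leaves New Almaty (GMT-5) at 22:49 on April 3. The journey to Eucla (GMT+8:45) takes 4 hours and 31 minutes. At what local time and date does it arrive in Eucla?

Convert departure to UTC: 22:49 + 5:00 = 03:49 UTC on Apr 4.
Add 4 hours 31 minutes travel time → 08:20 UTC.
Eucla is UTC+8:45, so local arrival = 08:20 + 8:45 = 17:05 on Apr 4.

17:05 on Apr 4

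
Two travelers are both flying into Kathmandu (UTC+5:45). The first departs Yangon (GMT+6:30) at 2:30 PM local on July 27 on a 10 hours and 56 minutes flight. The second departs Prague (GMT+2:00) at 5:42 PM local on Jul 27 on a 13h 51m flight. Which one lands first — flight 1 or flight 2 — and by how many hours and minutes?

the first, by 10 hours 37 minutes

Flight 1 in UTC: 2:30 PM − 6:30 = 8:00 AM on Jul 27.
+10 hours and 56 minutes → arrive 6:56 PM UTC on Jul 27.
Flight 2 in UTC: 5:42 PM − 2:00 = 3:42 PM on Jul 27.
+13 hours 51 minutes → arrive 5:33 AM UTC on Jul 28.
Flight 1 lands earlier by 10 hours 37 minutes.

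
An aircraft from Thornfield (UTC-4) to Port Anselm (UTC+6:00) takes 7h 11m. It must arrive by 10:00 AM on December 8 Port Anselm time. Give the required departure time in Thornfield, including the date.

Target arrival in UTC: 10:00 AM − 6:00 = 4:00 AM on Dec 8.
Subtract 7 hours and 11 minutes → departure 8:49 PM UTC on Dec 7.
Thornfield is UTC−4:00: 8:49 PM − 4:00 = 4:49 PM on Dec 7.

4:49 PM on Dec 7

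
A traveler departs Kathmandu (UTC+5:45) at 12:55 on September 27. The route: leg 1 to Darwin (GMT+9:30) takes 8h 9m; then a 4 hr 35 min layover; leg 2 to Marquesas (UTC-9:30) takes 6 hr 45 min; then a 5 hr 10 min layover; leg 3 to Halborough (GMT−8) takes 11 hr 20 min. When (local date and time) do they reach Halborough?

Convert departure to UTC: 12:55 − 5:45 = 07:10 UTC on Sep 27.
Add 8 hours 9 minutes leg 1 → 15:19 UTC.
Add 4 hours 35 minutes layover in Darwin → 19:54 UTC.
Add 6 hours and 45 minutes leg 2 → 02:39 UTC (Sep 28).
Add 5 hours and 10 minutes layover in Marquesas → 07:49 UTC.
Add 11 hours 20 minutes leg 3 → 19:09 UTC.
Halborough is UTC−8:00, so local arrival = 19:09 − 8:00 = 11:09 on Sep 28.

11:09 on Sep 28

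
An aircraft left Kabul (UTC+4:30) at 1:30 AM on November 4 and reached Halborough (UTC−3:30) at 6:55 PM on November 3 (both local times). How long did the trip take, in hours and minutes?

Departure in UTC: 1:30 AM − 4:30 = 9:00 PM on Nov 3.
Arrival in UTC: 6:55 PM + 3:30 = 10:25 PM on Nov 3.
Elapsed = 10:25 PM − 9:00 PM = 1 hour 25 minutes.

1 hour 25 minutes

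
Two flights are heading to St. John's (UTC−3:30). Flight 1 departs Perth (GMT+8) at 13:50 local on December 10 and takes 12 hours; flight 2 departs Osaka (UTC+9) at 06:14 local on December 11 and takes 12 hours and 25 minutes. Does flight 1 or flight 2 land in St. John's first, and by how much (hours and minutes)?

Flight 1 in UTC: 13:50 − 8:00 = 05:50 on Dec 10.
+12 hours → arrive 17:50 UTC on Dec 10.
Flight 2 in UTC: 06:14 − 9:00 = 21:14 on Dec 10.
+12 hours 25 minutes → arrive 09:39 UTC on Dec 11.
Flight 1 lands earlier by 15 hours 49 minutes.

the first, by 15 hours 49 minutes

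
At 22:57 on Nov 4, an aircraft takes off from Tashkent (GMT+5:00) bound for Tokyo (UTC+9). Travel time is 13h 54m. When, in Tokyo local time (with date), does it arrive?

16:51 on Nov 5

Convert departure to UTC: 22:57 − 5:00 = 17:57 UTC on Nov 4.
Add 13 hours 54 minutes travel time → 07:51 UTC (Nov 5).
Tokyo is UTC+9:00, so local arrival = 07:51 + 9:00 = 16:51 on Nov 5.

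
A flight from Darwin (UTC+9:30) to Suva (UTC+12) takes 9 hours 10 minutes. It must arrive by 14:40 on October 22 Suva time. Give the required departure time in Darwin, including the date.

03:00 on October 22

Target arrival in UTC: 14:40 − 12:00 = 02:40 on Oct 22.
Subtract 9 hours 10 minutes → departure 17:30 UTC on Oct 21.
Darwin is UTC+9:30: 17:30 + 9:30 = 03:00 on Oct 22.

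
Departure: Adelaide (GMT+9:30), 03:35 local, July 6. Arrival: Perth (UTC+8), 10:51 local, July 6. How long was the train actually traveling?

Perth is 1:30 behind Adelaide.
Clock-face elapsed time (ignoring zones) is 7 hours 16 minutes.
Actual elapsed = 7 hours 16 minutes + 1:30 = 8 hours 46 minutes.

8 hours 46 minutes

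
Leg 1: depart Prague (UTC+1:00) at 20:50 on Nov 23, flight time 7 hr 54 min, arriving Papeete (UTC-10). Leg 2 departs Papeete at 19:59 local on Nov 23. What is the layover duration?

Convert departure to UTC: 20:50 − 1:00 = 19:50 UTC on Nov 23.
Add 7 hours and 54 minutes flight time → 03:44 UTC (Nov 24).
Papeete is UTC−10:00, so local arrival = 03:44 − 10:00 = 17:44 on Nov 23.
Layover = 19:59 − 17:44 = 2 hours 15 minutes.

2 hours 15 minutes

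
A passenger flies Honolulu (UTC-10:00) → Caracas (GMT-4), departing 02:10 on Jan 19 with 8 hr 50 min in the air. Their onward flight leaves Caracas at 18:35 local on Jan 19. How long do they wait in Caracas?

Convert departure to UTC: 02:10 + 10:00 = 12:10 UTC on Jan 19.
Add 8 hours 50 minutes flight time → 21:00 UTC.
Caracas is UTC−4:00, so local arrival = 21:00 − 4:00 = 17:00 on Jan 19.
Layover = 18:35 − 17:00 = 1 hour 35 minutes.

1 hour 35 minutes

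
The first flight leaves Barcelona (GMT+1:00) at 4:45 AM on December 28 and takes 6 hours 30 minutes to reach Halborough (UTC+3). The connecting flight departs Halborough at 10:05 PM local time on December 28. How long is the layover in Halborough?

8 hours 50 minutes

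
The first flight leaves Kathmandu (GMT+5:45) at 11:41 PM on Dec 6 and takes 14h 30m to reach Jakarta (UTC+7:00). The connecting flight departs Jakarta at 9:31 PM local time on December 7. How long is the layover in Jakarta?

Convert departure to UTC: 11:41 PM − 5:45 = 5:56 PM UTC on Dec 6.
Add 14 hours and 30 minutes flight time → 8:26 AM UTC (Dec 7).
Jakarta is UTC+7:00, so local arrival = 8:26 AM + 7:00 = 3:26 PM on Dec 7.
Layover = 9:31 PM − 3:26 PM = 6 hours 5 minutes.

6 hours 5 minutes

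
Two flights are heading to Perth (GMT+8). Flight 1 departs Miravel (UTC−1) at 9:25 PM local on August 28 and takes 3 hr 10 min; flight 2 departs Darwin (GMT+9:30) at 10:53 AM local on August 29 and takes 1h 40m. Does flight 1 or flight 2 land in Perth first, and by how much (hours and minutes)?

Flight 1 in UTC: 9:25 PM + 1:00 = 10:25 PM on Aug 28.
+3 hours 10 minutes → arrive 1:35 AM UTC on Aug 29.
Flight 2 in UTC: 10:53 AM − 9:30 = 1:23 AM on Aug 29.
+1 hour 40 minutes → arrive 3:03 AM UTC on Aug 29.
Flight 1 lands earlier by 1 hour 28 minutes.

the first, by 1 hour 28 minutes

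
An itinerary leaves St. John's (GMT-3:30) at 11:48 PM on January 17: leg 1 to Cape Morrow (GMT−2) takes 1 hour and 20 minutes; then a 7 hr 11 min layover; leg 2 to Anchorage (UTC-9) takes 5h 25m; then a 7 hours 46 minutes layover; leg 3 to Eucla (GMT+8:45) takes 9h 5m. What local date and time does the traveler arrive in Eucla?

Convert departure to UTC: 11:48 PM + 3:30 = 3:18 AM UTC on Jan 18.
Add 1 hour and 20 minutes leg 1 → 4:38 AM UTC.
Add 7 hours 11 minutes layover in Cape Morrow → 11:49 AM UTC.
Add 5 hours and 25 minutes leg 2 → 5:14 PM UTC.
Add 7 hours 46 minutes layover in Anchorage → 1:00 AM UTC (Jan 19).
Add 9 hours and 5 minutes leg 3 → 10:05 AM UTC.
Eucla is UTC+8:45, so local arrival = 10:05 AM + 8:45 = 6:50 PM on Jan 19.

6:50 PM on January 19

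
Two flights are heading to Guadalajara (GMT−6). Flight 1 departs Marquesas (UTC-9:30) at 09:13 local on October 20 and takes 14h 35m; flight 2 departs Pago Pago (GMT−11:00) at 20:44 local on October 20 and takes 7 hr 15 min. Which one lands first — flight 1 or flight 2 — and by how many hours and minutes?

the first, by 5 hours 41 minutes

Flight 1 in UTC: 09:13 + 9:30 = 18:43 on Oct 20.
+14 hours 35 minutes → arrive 09:18 UTC on Oct 21.
Flight 2 in UTC: 20:44 + 11:00 = 07:44 on Oct 21.
+7 hours 15 minutes → arrive 14:59 UTC on Oct 21.
Flight 1 lands earlier by 5 hours 41 minutes.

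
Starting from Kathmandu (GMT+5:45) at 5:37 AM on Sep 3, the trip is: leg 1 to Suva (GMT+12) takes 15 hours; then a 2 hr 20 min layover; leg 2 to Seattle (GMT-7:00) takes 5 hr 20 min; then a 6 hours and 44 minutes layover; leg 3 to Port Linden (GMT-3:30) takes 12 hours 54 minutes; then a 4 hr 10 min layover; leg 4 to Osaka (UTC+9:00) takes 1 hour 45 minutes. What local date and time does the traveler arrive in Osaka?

Convert departure to UTC: 5:37 AM − 5:45 = 11:52 PM UTC on Sep 2.
Add 15 hours leg 1 → 2:52 PM UTC (Sep 3).
Add 2 hours 20 minutes layover in Suva → 5:12 PM UTC.
Add 5 hours and 20 minutes leg 2 → 10:32 PM UTC.
Add 6 hours and 44 minutes layover in Seattle → 5:16 AM UTC (Sep 4).
Add 12 hours 54 minutes leg 3 → 6:10 PM UTC.
Add 4 hours 10 minutes layover in Port Linden → 10:20 PM UTC.
Add 1 hour 45 minutes leg 4 → 12:05 AM UTC (Sep 5).
Osaka is UTC+9:00, so local arrival = 12:05 AM + 9:00 = 9:05 AM on Sep 5.

9:05 AM on September 5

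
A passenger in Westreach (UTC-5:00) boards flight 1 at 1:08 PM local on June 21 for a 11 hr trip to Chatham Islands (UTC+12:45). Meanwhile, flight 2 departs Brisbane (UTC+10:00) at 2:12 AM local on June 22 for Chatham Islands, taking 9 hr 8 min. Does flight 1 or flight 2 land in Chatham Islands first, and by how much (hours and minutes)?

Flight 1 in UTC: 1:08 PM + 5:00 = 6:08 PM on Jun 21.
+11 hours → arrive 5:08 AM UTC on Jun 22.
Flight 2 in UTC: 2:12 AM − 10:00 = 4:12 PM on Jun 21.
+9 hours 8 minutes → arrive 1:20 AM UTC on Jun 22.
Flight 2 lands earlier by 3 hours 48 minutes.

the second, by 3 hours 48 minutes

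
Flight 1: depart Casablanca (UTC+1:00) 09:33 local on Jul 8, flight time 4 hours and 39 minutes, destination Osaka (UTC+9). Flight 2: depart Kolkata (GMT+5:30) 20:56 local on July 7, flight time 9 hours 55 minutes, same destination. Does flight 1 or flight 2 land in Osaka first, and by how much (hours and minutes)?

Flight 1 in UTC: 09:33 − 1:00 = 08:33 on Jul 8.
+4 hours and 39 minutes → arrive 13:12 UTC on Jul 8.
Flight 2 in UTC: 20:56 − 5:30 = 15:26 on Jul 7.
+9 hours 55 minutes → arrive 01:21 UTC on Jul 8.
Flight 2 lands earlier by 11 hours 51 minutes.

the second, by 11 hours 51 minutes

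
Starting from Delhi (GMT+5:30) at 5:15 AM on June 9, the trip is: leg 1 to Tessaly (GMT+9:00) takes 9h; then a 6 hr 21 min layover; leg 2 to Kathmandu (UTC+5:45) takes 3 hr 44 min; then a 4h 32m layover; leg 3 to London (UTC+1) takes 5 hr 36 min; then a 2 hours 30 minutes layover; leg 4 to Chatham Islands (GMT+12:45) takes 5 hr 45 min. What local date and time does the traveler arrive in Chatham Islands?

Convert departure to UTC: 5:15 AM − 5:30 = 11:45 PM UTC on Jun 8.
Add 9 hours leg 1 → 8:45 AM UTC (Jun 9).
Add 6 hours and 21 minutes layover in Tessaly → 3:06 PM UTC.
Add 3 hours and 44 minutes leg 2 → 6:50 PM UTC.
Add 4 hours and 32 minutes layover in Kathmandu → 11:22 PM UTC.
Add 5 hours 36 minutes leg 3 → 4:58 AM UTC (Jun 10).
Add 2 hours 30 minutes layover in London → 7:28 AM UTC.
Add 5 hours and 45 minutes leg 4 → 1:13 PM UTC.
Chatham Islands is UTC+12:45, so local arrival = 1:13 PM + 12:45 = 1:58 AM on Jun 11.

1:58 AM on June 11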